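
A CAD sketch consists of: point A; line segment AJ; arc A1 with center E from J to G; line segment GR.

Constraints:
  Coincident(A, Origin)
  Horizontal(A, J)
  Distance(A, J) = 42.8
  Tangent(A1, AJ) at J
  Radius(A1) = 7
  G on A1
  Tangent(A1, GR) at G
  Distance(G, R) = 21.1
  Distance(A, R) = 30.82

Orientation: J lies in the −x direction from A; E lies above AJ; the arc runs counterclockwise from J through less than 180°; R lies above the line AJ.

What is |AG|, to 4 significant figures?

37.42

Checks: |EJ| = 7.000 ✓; |EG| = 7.000 ✓; ∠(EG, GR) = 90.00° ✓; |GR| = 21.10 ✓; |AR| = 30.82 ✓.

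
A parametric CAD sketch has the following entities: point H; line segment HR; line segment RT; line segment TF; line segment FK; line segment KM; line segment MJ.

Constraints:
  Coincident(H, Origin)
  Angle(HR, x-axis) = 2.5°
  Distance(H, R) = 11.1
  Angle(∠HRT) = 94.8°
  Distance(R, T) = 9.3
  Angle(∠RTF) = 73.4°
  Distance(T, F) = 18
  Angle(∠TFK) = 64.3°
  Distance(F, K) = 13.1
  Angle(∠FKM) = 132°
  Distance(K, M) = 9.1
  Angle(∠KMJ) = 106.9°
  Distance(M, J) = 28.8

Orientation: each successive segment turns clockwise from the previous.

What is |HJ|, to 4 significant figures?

30.48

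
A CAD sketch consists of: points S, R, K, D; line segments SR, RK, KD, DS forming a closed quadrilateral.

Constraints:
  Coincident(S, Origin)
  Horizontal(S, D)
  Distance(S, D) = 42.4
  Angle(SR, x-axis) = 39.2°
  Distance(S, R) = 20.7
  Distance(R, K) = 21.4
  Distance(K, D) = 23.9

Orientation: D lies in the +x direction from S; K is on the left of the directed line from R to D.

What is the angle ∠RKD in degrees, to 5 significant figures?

80.818°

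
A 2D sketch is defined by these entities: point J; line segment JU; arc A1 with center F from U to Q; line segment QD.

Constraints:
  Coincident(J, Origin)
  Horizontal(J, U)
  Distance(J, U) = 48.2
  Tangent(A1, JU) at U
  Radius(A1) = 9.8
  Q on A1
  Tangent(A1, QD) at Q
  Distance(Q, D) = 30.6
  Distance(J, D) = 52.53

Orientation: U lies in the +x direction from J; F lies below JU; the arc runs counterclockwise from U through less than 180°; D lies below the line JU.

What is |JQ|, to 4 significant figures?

39.43

Checks: |JU| = 48.20 ✓; |FQ| = 9.800 ✓; ∠(FQ, QD) = 90.00° ✓; |QD| = 30.60 ✓; |JD| = 52.53 ✓.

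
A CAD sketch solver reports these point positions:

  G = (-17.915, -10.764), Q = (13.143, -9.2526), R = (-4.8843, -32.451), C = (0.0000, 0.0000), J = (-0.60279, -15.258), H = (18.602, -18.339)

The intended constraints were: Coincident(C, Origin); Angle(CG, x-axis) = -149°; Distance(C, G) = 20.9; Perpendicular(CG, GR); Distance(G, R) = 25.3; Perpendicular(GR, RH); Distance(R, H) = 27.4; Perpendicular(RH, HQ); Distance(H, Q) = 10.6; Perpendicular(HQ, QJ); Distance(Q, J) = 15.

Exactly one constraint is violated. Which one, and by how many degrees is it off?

Perpendicular(HQ, QJ) — off by 7.40°.

C = (0.00, 0.00) ✓; CG at -149.0° ✓; |CG| = 20.90 ✓; ∠(CG, GR) = 90.00° ✓; |GR| = 25.30 ✓; ∠(GR, RH) = 90.00° ✓; |RH| = 27.40 ✓; ∠(RH, HQ) = 90.00° ✓; |HQ| = 10.60 ✓; ∠(HQ, QJ) = 82.60° ✗; |QJ| = 15.00 ✓.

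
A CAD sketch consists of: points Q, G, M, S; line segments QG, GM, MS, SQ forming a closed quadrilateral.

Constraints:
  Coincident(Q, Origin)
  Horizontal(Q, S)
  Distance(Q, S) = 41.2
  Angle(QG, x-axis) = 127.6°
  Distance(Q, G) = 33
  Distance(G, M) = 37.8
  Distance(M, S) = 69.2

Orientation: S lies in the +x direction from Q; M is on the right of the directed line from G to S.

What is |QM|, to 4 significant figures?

29.27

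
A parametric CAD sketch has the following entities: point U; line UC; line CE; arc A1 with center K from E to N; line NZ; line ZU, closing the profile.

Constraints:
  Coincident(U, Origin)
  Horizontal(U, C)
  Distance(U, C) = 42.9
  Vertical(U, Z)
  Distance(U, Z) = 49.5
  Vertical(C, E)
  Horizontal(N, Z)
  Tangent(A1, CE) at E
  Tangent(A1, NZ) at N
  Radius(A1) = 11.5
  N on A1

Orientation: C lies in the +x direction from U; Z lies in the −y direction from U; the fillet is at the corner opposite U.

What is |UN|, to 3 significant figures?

58.6

U is at the origin; U and C share the same y with |UC| = 42.9 and C on the +x side, so C = (42.9, 0.00). U and Z share the same x with |UZ| = 49.5 and Z on the −y side, so Z = (0.00, -49.5). The virtual corner opposite U is at (42.9, -49.5). The tangent condition forces KE to be normal to CE and A1 meets NZ tangentially, so KN is at right angles to NZ, with radius 11.5, so the center K sits 11.5 in from both sides at K = (31.4, -38.0). That places the tangent points at E = (42.9, -38.0) on CE and N = (31.4, -49.5) on NZ. Then |UN| = |N − U| = 58.6.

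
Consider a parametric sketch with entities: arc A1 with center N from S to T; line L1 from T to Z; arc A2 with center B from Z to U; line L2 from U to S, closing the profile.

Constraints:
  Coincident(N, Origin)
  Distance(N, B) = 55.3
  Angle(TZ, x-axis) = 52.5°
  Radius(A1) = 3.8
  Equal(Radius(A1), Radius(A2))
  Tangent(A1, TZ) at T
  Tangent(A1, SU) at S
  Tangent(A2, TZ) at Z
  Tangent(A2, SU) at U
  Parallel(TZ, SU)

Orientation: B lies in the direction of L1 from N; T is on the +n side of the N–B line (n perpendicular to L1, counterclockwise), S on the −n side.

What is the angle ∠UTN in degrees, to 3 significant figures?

82.2°

The slot axis is L1's direction at 52.5°, so u = (cos 52.5°, sin 52.5°) = (0.609, 0.793) and n = (−sin 52.5°, cos 52.5°) = (-0.793, 0.609). N is at the origin and B lies 55.3 along u from N, so B = 55.3·u = (33.7, 43.9). Tangency of A1 to both parallel lines with radius 3.8 puts T and S at N ± 3.8·n: T = (-3.01, 2.31), S = (3.01, -2.31). Equal radii place Z and U the same way about B: Z = B + 3.8·n = (30.6, 46.2), U = B − 3.8·n = (36.7, 41.6). Then cos ∠UTN = TU·TN / (|TU||TN|), giving 82.2°.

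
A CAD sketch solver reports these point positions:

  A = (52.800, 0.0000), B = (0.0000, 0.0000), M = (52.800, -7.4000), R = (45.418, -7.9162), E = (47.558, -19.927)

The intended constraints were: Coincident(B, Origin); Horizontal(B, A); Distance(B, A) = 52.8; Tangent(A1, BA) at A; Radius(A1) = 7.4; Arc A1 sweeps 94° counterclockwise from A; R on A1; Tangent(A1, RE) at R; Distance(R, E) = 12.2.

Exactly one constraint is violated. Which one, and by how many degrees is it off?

Tangent(A1, RE) at R — off by 6.10°.

B = (0.00, 0.00) ✓; B.y = 0.00, A.y = 0.00 ✓; |BA| = 52.80 ✓; ∠(MA, AB) = 90.00° ✓; |MA| = 7.400 ✓; bearing(M→R) − bearing(M→A) = 94.00° ✓; |MR| = 7.400 ✓; ∠(MR, RE) = 83.90° ✗; |RE| = 12.20 ✓.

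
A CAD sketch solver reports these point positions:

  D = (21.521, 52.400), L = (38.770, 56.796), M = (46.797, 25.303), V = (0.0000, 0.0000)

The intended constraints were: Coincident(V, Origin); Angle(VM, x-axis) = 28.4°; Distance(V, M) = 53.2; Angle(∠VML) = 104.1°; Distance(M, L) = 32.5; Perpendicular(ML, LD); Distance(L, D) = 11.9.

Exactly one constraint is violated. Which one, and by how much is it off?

Distance(L, D) = 11.9 — off by 5.90.

V = (0.00, 0.00) ✓; VM at 28.40° ✓; |VM| = 53.20 ✓; ∠VML = 104.1° ✓; |ML| = 32.50 ✓; ∠(ML, LD) = 90.00° ✓; |LD| = 17.80 ✗.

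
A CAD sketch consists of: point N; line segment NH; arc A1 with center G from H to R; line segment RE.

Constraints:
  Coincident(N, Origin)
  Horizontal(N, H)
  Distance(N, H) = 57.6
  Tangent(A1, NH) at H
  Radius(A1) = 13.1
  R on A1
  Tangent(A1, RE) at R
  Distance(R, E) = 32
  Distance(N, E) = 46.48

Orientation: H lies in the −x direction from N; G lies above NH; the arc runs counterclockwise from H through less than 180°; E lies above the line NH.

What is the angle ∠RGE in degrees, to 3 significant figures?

67.7°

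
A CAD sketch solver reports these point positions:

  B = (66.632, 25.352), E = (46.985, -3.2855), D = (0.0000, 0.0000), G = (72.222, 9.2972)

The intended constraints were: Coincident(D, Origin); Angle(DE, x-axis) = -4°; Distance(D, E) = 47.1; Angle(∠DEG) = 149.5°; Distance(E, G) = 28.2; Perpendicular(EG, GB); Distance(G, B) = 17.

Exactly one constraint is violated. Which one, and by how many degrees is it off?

Perpendicular(EG, GB) — off by 7.30°.

D = (0.00, 0.00) ✓; DE at -4.000° ✓; |DE| = 47.10 ✓; ∠DEG = 149.5° ✓; |EG| = 28.20 ✓; ∠(EG, GB) = 82.70° ✗; |GB| = 17.00 ✓.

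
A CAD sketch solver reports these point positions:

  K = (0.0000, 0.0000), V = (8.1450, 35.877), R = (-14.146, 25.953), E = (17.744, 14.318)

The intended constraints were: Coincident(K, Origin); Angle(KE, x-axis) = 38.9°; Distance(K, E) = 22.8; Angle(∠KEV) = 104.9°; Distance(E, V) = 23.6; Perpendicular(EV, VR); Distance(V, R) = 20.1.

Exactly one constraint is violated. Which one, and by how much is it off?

Distance(V, R) = 20.1 — off by 4.30.

K = (0.00, 0.00) ✓; KE at 38.90° ✓; |KE| = 22.80 ✓; ∠KEV = 104.9° ✓; |EV| = 23.60 ✓; ∠(EV, VR) = 90.00° ✓; |VR| = 24.40 ✗.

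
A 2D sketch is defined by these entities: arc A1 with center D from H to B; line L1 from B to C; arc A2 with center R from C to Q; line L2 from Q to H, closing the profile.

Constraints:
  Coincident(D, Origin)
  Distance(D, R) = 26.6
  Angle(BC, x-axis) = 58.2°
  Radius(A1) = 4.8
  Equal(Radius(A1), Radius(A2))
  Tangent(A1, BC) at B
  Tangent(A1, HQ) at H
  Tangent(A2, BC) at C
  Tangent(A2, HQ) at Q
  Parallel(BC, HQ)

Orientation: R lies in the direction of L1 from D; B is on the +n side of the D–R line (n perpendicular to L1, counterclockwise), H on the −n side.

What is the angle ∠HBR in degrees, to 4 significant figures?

79.77°

The slot axis is L1's direction at 58.2°, so u = (cos 58.2°, sin 58.2°) = (0.5270, 0.8499) and n = (−sin 58.2°, cos 58.2°) = (-0.8499, 0.5270). D is at the origin and R lies 26.6 along u from D, so R = 26.6·u = (14.02, 22.61). Tangency of A1 to both parallel lines with radius 4.8 puts B and H at D ± 4.8·n: B = (-4.079, 2.529), H = (4.079, -2.529). Then cos ∠HBR = BH·BR / (|BH||BR|), giving 79.77°.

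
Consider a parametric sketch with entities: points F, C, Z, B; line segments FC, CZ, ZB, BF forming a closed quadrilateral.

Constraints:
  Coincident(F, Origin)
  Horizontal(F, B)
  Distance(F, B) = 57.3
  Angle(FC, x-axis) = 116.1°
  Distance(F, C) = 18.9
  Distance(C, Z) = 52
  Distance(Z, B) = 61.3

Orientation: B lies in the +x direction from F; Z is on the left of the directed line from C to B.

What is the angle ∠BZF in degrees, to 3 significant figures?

55.9°

Checks: |CZ| = 52.00 ✓; |ZB| = 61.30 ✓.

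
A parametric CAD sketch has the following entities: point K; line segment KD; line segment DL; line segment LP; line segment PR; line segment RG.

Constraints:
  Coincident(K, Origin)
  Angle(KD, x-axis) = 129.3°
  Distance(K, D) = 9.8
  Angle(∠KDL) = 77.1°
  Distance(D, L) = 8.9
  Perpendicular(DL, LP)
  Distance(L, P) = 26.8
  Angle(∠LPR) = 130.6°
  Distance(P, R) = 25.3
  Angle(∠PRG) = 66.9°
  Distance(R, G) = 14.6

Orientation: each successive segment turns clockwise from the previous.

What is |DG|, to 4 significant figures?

32.82

∠LPR = 130.6° gives PR at -113.0° from the x-axis; with |PR| = 25.3, R = (3.795, -35.75). ∠PRG = 66.9° gives RG at 133.9° from the x-axis; with |RG| = 14.6, G = (-6.328, -25.23). Then |DG| = |G − D| = 32.82.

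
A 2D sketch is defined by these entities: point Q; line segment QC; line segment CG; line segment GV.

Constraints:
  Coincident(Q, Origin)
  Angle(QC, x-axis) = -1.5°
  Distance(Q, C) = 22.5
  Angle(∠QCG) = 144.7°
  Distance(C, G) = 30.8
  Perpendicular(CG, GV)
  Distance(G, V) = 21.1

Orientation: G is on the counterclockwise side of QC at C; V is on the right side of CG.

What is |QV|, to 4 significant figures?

59.83

Q is at the origin; QC runs at -1.5° with length 22.5, so C = 22.5·(cos -1.5°, sin -1.5°) = (22.49, -0.5890). ∠QCG = 144.7°, so CG runs at -1.5° + (180° − 144.7°) = 33.80° from the x-axis; with |CG| = 30.8, G = C + 30.8·(cos 33.80°, sin 33.80°) = (48.09, 16.54). CG ⟂ GV; with |GV| = 21.1 on the right of CG, V = G + 21.1·(0.5563, -0.8310) = (59.82, -0.9888). Then |QV| = |V − Q| = 59.83.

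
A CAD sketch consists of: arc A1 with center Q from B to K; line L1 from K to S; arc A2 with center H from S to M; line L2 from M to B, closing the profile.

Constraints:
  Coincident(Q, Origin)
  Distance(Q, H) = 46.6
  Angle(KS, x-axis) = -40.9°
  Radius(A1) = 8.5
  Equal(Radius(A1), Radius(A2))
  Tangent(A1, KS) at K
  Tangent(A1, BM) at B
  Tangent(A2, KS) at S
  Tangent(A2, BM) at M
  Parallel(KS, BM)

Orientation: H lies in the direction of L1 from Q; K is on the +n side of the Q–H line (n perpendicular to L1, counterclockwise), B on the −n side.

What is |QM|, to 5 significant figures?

47.369

The slot axis is L1's direction at -40.9°, so u = (cos -40.9°, sin -40.9°) = (0.75585, -0.65474) and n = (−sin -40.9°, cos -40.9°) = (0.65474, 0.75585). Q is at the origin and H lies 46.6 along u from Q, so H = 46.6·u = (35.223, -30.511). Tangency of A1 to both parallel lines with radius 8.5 puts K and B at Q ± 8.5·n: K = (5.5653, 6.4248), B = (-5.5653, -6.4248). Equal radii place S and M the same way about H: S = H + 8.5·n = (40.788, -24.086), M = H − 8.5·n = (29.657, -36.936). Then |QM| = |M − Q| = 47.369.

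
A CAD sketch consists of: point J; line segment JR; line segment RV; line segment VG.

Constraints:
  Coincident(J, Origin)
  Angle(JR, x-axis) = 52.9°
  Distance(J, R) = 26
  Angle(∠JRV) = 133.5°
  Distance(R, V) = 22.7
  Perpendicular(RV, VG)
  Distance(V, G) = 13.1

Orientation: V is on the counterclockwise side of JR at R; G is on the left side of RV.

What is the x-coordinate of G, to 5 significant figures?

-0.94819

∠JRV = 133.5°, so RV runs at 52.9° + (180° − 133.5°) = 99.400° from the x-axis; with |RV| = 22.7, V = R + 22.7·(cos 99.400°, sin 99.400°) = (11.976, 43.132). The perpendicularity gives VG at right angles to RV; with |VG| = 13.1 on the left of RV, G = V + 13.1·(-0.98657, -0.16333) = (-0.94819, 40.993). So G.x = -0.94819.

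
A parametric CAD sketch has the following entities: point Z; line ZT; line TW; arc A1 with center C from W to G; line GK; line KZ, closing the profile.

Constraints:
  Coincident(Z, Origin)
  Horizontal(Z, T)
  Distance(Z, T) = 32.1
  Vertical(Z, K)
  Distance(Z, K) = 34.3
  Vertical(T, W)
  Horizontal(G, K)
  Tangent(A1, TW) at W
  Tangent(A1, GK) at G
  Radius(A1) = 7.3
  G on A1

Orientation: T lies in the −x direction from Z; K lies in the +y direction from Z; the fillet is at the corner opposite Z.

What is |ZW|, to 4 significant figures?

41.95

Z is at the origin; Z and T share the same y with |ZT| = 32.1 and T on the −x side, so T = (-32.10, 0.000). ZK is vertical with |ZK| = 34.3 and K on the +y side, so K = (0.000, 34.30). The virtual corner opposite Z is at (-32.10, 34.30). Since A1 is tangent to TW there, CW ⟂ TW and since A1 is tangent to GK there, CG ⟂ GK, with radius 7.3, so the center C sits 7.3 in from both sides at C = (-24.80, 27.00). That places the tangent points at W = (-32.10, 27.00) on TW and G = (-24.80, 34.30) on GK. Then |ZW| = |W − Z| = 41.95.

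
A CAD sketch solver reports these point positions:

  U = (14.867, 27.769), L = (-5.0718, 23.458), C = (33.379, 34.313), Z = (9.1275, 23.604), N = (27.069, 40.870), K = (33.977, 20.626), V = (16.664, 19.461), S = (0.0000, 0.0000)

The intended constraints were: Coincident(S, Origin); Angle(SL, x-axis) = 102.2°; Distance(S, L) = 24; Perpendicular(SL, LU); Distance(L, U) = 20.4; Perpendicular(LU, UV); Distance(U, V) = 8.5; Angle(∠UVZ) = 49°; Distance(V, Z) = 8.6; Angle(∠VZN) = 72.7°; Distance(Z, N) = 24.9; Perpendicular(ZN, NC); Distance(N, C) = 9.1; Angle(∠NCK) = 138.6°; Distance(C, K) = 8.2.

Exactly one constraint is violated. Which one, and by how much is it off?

Distance(C, K) = 8.2 — off by 5.50.

S = (0.00, 0.00) ✓; SL at 102.2° ✓; |SL| = 24.00 ✓; ∠(SL, LU) = 90.00° ✓; |LU| = 20.40 ✓; ∠(LU, UV) = 90.00° ✓; |UV| = 8.500 ✓; ∠UVZ = 49.00° ✓; |VZ| = 8.600 ✓; ∠VZN = 72.70° ✓; |ZN| = 24.90 ✓; ∠(ZN, NC) = 90.00° ✓; |NC| = 9.100 ✓; ∠NCK = 138.6° ✓; |CK| = 13.70 ✗.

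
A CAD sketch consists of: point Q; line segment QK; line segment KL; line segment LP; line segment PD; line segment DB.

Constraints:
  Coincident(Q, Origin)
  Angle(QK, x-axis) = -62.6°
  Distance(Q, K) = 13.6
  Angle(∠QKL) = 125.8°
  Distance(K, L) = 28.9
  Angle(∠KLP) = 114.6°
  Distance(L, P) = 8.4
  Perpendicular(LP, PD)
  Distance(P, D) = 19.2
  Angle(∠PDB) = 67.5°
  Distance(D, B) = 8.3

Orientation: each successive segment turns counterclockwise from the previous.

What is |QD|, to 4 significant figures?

23.35

Q is at the origin; QK runs at -62.6° with length 13.6, so K = (6.259, -12.07). ∠QKL = 125.8° gives KL at -8.400° from the x-axis; with |KL| = 28.9, L = (34.85, -16.30). ∠KLP = 114.6° gives LP at 57.00° from the x-axis; with |LP| = 8.4, P = (39.42, -9.251). LP ⟂ PD, so PD runs at 147.0°; with |PD| = 19.2, D = (23.32, 1.206). Then |QD| = |D − Q| = 23.35.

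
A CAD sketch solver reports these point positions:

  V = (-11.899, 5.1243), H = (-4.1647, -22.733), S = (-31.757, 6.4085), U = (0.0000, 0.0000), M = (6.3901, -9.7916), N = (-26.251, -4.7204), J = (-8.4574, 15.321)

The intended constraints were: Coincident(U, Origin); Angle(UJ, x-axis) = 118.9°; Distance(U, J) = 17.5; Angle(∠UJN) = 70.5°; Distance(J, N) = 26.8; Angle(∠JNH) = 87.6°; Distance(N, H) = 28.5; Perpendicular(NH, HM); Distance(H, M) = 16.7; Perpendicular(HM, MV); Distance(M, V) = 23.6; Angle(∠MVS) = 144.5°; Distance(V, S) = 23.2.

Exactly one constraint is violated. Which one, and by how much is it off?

Distance(V, S) = 23.2 — off by 3.30.

U = (0.00, 0.00) ✓; UJ at 118.9° ✓; |UJ| = 17.50 ✓; ∠UJN = 70.50° ✓; |JN| = 26.80 ✓; ∠JNH = 87.60° ✓; |NH| = 28.50 ✓; ∠(NH, HM) = 90.00° ✓; |HM| = 16.70 ✓; ∠(HM, MV) = 90.00° ✓; |MV| = 23.60 ✓; ∠MVS = 144.5° ✓; |VS| = 19.90 ✗.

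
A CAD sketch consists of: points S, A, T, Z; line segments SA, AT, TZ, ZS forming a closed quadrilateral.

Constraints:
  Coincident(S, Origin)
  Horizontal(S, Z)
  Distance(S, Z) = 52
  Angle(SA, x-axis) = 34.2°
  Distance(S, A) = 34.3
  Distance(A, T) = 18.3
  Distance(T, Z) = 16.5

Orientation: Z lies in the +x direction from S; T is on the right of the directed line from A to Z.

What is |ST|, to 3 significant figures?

35.8

Checks: |AT| = 18.30 ✓; |TZ| = 16.50 ✓.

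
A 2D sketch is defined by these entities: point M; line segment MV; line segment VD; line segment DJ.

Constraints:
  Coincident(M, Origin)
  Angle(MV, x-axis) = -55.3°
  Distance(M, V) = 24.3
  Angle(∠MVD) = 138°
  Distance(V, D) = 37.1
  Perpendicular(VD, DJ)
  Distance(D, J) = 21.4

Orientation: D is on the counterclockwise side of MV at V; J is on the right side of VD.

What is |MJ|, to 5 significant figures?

66.789

M is at the origin; MV runs at -55.3° with length 24.3, so V = 24.3·(cos -55.3°, sin -55.3°) = (13.833, -19.978). ∠MVD = 138.0°, so VD runs at -55.3° + (180° − 138.0°) = -13.300° from the x-axis; with |VD| = 37.1, D = V + 37.1·(cos -13.300°, sin -13.300°) = (49.938, -28.513). VD ⟂ DJ; with |DJ| = 21.4 on the right of VD, J = D + 21.4·(-0.23005, -0.97318) = (45.015, -49.339). Then |MJ| = |J − M| = 66.789.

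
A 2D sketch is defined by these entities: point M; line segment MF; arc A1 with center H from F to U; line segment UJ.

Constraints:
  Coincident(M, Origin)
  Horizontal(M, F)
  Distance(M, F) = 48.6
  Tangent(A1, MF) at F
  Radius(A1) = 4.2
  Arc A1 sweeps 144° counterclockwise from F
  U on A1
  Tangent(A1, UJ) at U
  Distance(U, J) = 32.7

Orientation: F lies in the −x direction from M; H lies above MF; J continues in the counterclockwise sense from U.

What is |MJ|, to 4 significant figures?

77.38

On A1, F sits at bearing -90° from H; a 144° counterclockwise sweep puts U at bearing 54°, so U = H + 4.2·(cos 54°, sin 54°) = (-46.13, 7.598). The tangent condition forces HU to be normal to UJ, so UJ runs along (−sin 54°, cos 54°); with |UJ| = 32.7, J = (-72.59, 26.82). Then |MJ| = |J − M| = 77.38.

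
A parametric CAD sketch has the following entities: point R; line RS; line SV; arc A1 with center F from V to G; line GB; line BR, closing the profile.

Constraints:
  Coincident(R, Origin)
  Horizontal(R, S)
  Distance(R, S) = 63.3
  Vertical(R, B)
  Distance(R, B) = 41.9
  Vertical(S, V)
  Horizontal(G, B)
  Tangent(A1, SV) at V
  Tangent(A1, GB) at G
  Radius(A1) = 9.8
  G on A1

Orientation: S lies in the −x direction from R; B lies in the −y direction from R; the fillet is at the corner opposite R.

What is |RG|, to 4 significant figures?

67.95

R is at the origin; R and S share the same y with |RS| = 63.3 and S on the −x side, so S = (-63.30, 0.000). RB is vertical with |RB| = 41.9 and B on the −y side, so B = (0.000, -41.90). The virtual corner opposite R is at (-63.30, -41.90). A1 meets SV tangentially, so FV is at right angles to SV and A1 meets GB tangentially, so FG is at right angles to GB, with radius 9.8, so the center F sits 9.8 in from both sides at F = (-53.50, -32.10). That places the tangent points at V = (-63.30, -32.10) on SV and G = (-53.50, -41.90) on GB. Then |RG| = |G − R| = 67.95.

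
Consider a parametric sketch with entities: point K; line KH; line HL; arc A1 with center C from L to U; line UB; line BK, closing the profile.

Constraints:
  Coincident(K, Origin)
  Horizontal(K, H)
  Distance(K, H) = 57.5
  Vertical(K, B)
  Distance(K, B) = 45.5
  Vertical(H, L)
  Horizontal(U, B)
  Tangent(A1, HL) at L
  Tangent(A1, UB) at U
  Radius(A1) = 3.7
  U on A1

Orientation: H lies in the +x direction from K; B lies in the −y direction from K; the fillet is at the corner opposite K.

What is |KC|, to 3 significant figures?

68.1

K and B share the same x with |KB| = 45.5 and B on the −y side, so B = (0.00, -45.5). The virtual corner opposite K is at (57.5, -45.5). Tangency of A1 to HL means the radius CL is perpendicular to HL and A1 meets UB tangentially, so CU is at right angles to UB, with radius 3.7, so the center C sits 3.7 in from both sides at C = (53.8, -41.8). Then |KC| = |C − K| = 68.1.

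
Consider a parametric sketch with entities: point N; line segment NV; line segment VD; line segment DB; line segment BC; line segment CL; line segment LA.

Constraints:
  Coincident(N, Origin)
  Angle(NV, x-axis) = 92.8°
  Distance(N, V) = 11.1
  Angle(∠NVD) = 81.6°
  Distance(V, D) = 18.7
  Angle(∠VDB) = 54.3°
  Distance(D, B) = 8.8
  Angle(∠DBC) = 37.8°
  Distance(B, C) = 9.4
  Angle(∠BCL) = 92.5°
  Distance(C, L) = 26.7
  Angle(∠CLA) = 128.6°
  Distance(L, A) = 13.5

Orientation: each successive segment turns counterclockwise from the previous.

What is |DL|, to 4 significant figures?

21.59

∠DBC = 37.8° gives BC at 99.10° from the x-axis; with |BC| = 9.4, C = (-13.95, 10.72). ∠BCL = 92.5° gives CL at -173.4° from the x-axis; with |CL| = 26.7, L = (-40.47, 7.655). Then |DL| = |L − D| = 21.59.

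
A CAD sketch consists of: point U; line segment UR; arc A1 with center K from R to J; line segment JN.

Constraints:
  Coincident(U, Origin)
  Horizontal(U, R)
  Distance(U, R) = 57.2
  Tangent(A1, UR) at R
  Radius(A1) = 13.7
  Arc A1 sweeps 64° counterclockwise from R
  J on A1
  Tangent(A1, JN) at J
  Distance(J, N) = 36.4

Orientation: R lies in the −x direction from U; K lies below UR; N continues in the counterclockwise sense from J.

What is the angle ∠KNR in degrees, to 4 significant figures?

11.65°

U is at the origin; U and R share the same y with |UR| = 57.2 and R on the −x side, so R = (-57.20, 0.000). A1 meets UR tangentially, so KR is at right angles to UR, so K = R + (0, -13.7) = (-57.20, -13.70). On A1, R sits at bearing 90° from K; a 64° counterclockwise sweep puts J at bearing 154°, so J = K + 13.7·(cos 154°, sin 154°) = (-69.51, -7.694). Tangency of A1 to JN means the radius KJ is perpendicular to JN, so JN runs along (−sin 154°, cos 154°); with |JN| = 36.4, N = (-85.47, -40.41). Then cos ∠KNR = NK·NR / (|NK||NR|), giving 11.65°.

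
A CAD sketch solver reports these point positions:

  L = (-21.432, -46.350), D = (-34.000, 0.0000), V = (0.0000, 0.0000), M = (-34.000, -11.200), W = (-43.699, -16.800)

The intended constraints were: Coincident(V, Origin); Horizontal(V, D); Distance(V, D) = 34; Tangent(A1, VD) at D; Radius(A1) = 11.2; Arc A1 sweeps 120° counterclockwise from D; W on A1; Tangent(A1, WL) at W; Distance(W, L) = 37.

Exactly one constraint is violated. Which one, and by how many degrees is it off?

Tangent(A1, WL) at W — off by 7.00°.

V = (0.00, 0.00) ✓; V.y = 0.00, D.y = 0.00 ✓; |VD| = 34.00 ✓; ∠(MD, DV) = 90.00° ✓; |MD| = 11.20 ✓; bearing(M→W) − bearing(M→D) = 120.0° ✓; |MW| = 11.20 ✓; ∠(MW, WL) = 83.00° ✗; |WL| = 37.00 ✓.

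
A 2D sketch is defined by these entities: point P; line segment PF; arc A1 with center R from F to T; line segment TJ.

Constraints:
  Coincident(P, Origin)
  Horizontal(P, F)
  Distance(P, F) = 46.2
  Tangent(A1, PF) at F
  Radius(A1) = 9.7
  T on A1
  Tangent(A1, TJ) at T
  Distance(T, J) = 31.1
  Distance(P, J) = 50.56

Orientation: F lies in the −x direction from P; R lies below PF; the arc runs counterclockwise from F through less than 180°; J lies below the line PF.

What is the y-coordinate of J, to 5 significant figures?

-39.066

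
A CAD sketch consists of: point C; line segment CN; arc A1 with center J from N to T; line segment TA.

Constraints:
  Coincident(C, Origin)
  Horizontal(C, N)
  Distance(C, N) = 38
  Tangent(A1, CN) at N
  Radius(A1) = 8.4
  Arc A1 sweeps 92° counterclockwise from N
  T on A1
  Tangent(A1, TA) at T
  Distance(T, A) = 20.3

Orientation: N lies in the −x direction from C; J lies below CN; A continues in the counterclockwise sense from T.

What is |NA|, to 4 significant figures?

29.98

C is at the origin; C and N share the same y with |CN| = 38.0 and N on the −x side, so N = (-38.00, 0.000). Tangency of A1 to CN means the radius JN is perpendicular to CN, so J = N + (0, -8.4) = (-38.00, -8.400). On A1, N sits at bearing 90° from J; a 92° counterclockwise sweep puts T at bearing 182°, so T = J + 8.4·(cos 182°, sin 182°) = (-46.39, -8.693). Tangency of A1 to TA means the radius JT is perpendicular to TA, so TA runs along (−sin 182°, cos 182°); with |TA| = 20.3, A = (-45.69, -28.98). Then |NA| = |A − N| = 29.98.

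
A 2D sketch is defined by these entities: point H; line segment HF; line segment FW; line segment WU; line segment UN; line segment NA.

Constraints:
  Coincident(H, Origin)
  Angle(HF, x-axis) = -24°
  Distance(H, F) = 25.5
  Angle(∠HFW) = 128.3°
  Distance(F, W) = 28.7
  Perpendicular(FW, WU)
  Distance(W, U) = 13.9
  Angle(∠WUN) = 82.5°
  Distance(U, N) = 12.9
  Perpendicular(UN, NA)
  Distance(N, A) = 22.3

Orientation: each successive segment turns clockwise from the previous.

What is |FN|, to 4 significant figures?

20.06

H is at the origin; HF runs at -24.0° with length 25.5, so F = (23.30, -10.37). ∠HFW = 128.3° gives FW at -75.70° from the x-axis; with |FW| = 28.7, W = (30.38, -38.18). FW is perpendicular to WU, so WU runs at -165.7°; with |WU| = 13.9, U = (16.91, -41.62). ∠WUN = 82.5° gives UN at 96.80° from the x-axis; with |UN| = 12.9, N = (15.39, -28.81). Then |FN| = |N − F| = 20.06.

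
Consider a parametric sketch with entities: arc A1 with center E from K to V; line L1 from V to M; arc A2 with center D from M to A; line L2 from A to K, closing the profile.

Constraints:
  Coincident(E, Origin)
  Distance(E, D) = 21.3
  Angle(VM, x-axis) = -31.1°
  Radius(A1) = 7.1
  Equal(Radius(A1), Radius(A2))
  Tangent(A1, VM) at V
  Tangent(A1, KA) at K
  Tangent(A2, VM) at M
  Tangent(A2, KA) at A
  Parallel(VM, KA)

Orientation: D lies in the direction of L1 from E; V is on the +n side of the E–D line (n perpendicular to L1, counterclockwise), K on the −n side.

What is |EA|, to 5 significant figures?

22.452

The slot axis is L1's direction at -31.1°, so u = (cos -31.1°, sin -31.1°) = (0.85627, -0.51653) and n = (−sin -31.1°, cos -31.1°) = (0.51653, 0.85627). E is at the origin and D lies 21.3 along u from E, so D = 21.3·u = (18.238, -11.002). Tangency of A1 to both parallel lines with radius 7.1 puts V and K at E ± 7.1·n: V = (3.6674, 6.0795), K = (-3.6674, -6.0795). Equal radii place M and A the same way about D: M = D + 7.1·n = (21.906, -4.9227), A = D − 7.1·n = (14.571, -17.082). Then |EA| = |A − E| = 22.452.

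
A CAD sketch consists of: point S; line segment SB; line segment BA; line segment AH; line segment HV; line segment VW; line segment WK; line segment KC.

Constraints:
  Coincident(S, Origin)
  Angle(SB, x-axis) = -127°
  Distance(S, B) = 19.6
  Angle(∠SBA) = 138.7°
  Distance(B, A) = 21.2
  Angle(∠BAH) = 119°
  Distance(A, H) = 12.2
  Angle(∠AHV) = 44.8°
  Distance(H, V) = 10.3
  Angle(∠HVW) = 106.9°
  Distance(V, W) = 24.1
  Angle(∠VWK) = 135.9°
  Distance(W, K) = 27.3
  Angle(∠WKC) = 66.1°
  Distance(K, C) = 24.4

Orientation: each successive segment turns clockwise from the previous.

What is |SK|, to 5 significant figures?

70.353

∠HVW = 106.9° gives VW at -77.600° from the x-axis; with |VW| = 24.1, W = (-25.067, -35.049). ∠VWK = 135.9° gives WK at -121.70° from the x-axis; with |WK| = 27.3, K = (-39.413, -58.276). Then |SK| = |K − S| = 70.353.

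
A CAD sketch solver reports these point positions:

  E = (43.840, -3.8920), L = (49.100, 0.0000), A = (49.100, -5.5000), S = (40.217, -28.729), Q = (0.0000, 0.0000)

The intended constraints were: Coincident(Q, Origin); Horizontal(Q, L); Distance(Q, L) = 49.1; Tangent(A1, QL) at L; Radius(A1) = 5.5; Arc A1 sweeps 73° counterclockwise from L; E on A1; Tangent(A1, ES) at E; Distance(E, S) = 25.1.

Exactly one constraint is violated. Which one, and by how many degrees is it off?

Tangent(A1, ES) at E — off by 8.70°.

Q = (0.00, 0.00) ✓; Q.y = 0.00, L.y = 0.00 ✓; |QL| = 49.10 ✓; ∠(AL, LQ) = 90.00° ✓; |AL| = 5.500 ✓; bearing(A→E) − bearing(A→L) = 73.00° ✓; |AE| = 5.500 ✓; ∠(AE, ES) = 81.30° ✗; |ES| = 25.10 ✓.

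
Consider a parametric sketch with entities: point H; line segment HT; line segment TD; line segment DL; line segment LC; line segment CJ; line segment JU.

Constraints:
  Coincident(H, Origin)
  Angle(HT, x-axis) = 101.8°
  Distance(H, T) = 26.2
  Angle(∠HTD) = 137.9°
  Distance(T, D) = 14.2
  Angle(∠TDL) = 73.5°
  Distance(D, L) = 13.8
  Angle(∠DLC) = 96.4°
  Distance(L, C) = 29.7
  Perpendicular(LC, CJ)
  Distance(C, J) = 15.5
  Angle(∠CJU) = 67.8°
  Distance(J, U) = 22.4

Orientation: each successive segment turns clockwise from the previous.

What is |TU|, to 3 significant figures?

5.45

H is at the origin; HT runs at 101.8° with length 26.2, so T = (-5.36, 25.6). ∠HTD = 137.9° gives TD at 59.7° from the x-axis; with |TD| = 14.2, D = (1.81, 37.9). ∠TDL = 73.5° gives DL at -46.8° from the x-axis; with |DL| = 13.8, L = (11.3, 27.8). ∠DLC = 96.4° gives LC at -130° from the x-axis; with |LC| = 29.7, C = (-8.00, 5.23). LC ⟂ CJ, so CJ runs at 140°; with |CJ| = 15.5, J = (-19.8, 15.3). ∠CJU = 67.8° gives JU at 27.4° from the x-axis; with |JU| = 22.4, U = (0.0873, 25.6). Then |TU| = |U − T| = 5.45.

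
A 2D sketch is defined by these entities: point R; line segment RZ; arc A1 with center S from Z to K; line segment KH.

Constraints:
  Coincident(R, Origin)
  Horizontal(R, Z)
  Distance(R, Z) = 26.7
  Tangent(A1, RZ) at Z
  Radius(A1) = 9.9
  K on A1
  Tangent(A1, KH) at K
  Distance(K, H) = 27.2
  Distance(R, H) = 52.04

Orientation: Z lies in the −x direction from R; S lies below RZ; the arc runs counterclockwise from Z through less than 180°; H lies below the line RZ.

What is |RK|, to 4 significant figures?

37.93

R is at the origin; RZ is horizontal with |RZ| = 26.7 and Z on the −x side, so Z = (-26.70, 0.000). The tangent condition forces SZ to be normal to RZ, so S = Z + (0, -9.9) = (-26.70, -9.900). Since SK ⟂ KH (tangency), |SH| = √(9.9² + 27.2²) = 28.95 regardless of where K sits on A1. So H lies on both circle(R, 52.04) and circle(S, 28.95); the below-RZ intersection is H = (-36.43, -37.16). K is the foot of the tangent from H: K = (-36.60, -9.961).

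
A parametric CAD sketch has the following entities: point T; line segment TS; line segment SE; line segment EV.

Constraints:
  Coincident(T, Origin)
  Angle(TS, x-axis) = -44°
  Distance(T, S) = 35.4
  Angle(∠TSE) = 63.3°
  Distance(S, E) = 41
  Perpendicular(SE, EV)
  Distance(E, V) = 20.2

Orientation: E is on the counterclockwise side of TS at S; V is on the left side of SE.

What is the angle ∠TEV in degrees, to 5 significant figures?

38.431°

∠TSE = 63.3°, so SE runs at -44.0° + (180° − 63.3°) = 72.700° from the x-axis; with |SE| = 41.0, E = S + 41.0·(cos 72.700°, sin 72.700°) = (37.657, 14.554). SE is perpendicular to EV; with |EV| = 20.2 on the left of SE, V = E + 20.2·(-0.95476, 0.29737) = (18.371, 20.561). Then cos ∠TEV = ET·EV / (|ET||EV|), giving 38.431°.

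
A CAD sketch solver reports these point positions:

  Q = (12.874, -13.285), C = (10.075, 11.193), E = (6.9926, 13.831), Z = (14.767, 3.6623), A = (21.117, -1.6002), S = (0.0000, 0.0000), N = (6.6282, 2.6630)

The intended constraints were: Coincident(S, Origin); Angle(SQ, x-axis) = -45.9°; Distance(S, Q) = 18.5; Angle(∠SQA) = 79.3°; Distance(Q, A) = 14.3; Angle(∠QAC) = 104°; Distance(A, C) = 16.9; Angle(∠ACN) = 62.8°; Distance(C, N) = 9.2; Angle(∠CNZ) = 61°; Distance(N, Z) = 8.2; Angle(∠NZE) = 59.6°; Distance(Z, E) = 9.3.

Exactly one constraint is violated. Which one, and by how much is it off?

Distance(Z, E) = 9.3 — off by 3.50.

S = (0.00, 0.00) ✓; SQ at -45.90° ✓; |SQ| = 18.50 ✓; ∠SQA = 79.30° ✓; |QA| = 14.30 ✓; ∠QAC = 104.0° ✓; |AC| = 16.90 ✓; ∠ACN = 62.80° ✓; |CN| = 9.200 ✓; ∠CNZ = 61.00° ✓; |NZ| = 8.200 ✓; ∠NZE = 59.60° ✓; |ZE| = 12.80 ✗.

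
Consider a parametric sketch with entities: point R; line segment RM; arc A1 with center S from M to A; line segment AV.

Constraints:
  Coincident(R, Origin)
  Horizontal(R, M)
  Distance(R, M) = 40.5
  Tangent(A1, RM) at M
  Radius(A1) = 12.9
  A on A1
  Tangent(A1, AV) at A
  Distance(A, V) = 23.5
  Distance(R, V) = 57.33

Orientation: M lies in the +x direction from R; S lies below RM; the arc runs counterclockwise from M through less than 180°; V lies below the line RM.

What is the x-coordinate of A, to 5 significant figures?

29.398

R is at the origin; R and M share the same y with |RM| = 40.5 and M on the +x side, so M = (40.500, 0.0000). The tangent condition forces SM to be normal to RM, so S = M + (0, -12.9) = (40.500, -12.900). Since SA ⟂ AV (tangency), |SV| = √(12.9² + 23.5²) = 26.808 regardless of where A sits on A1. So V lies on both circle(R, 57.33) and circle(S, 26.808); the below-RM intersection is V = (41.366, -39.694). A is the foot of the tangent from V: A = (29.398, -19.469).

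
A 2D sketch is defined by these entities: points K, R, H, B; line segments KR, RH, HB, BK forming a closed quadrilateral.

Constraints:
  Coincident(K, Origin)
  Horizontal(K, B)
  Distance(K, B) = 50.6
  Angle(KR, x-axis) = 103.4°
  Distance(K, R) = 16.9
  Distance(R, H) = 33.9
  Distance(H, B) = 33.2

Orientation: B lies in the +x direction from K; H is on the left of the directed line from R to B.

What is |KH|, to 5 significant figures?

38.244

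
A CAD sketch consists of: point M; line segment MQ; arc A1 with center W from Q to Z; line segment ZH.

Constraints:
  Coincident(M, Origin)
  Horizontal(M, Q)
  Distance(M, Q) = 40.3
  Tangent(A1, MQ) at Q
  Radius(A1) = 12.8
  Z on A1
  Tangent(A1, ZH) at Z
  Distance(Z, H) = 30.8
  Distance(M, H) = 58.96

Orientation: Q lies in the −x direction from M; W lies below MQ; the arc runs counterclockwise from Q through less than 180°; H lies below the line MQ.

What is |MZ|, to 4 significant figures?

54.91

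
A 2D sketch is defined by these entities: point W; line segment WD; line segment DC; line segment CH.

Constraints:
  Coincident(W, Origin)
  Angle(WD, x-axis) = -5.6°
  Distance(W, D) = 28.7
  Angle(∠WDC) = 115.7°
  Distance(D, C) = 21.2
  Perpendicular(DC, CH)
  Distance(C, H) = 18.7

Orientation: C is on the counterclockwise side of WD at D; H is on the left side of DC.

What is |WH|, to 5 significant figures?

34.400

W is at the origin; WD runs at -5.6° with length 28.7, so D = 28.7·(cos -5.6°, sin -5.6°) = (28.563, -2.8006). ∠WDC = 115.7°, so DC runs at -5.6° + (180° − 115.7°) = 58.700° from the x-axis; with |DC| = 21.2, C = D + 21.2·(cos 58.700°, sin 58.700°) = (39.577, 15.314). DC is perpendicular to CH; with |CH| = 18.7 on the left of DC, H = C + 18.7·(-0.85446, 0.51952) = (23.598, 25.029). Then |WH| = |H − W| = 34.400.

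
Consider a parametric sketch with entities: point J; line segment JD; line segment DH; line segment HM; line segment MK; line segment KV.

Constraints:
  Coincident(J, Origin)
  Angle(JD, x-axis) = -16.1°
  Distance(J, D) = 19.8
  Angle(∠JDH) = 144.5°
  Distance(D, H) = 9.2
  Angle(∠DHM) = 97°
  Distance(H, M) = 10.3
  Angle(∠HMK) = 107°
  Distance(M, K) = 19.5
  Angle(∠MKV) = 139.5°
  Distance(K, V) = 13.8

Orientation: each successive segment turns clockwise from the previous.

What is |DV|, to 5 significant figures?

25.032

J is at the origin; JD runs at -16.1° with length 19.8, so D = (19.023, -5.4908). ∠JDH = 144.5° gives DH at -51.600° from the x-axis; with |DH| = 9.2, H = (24.738, -12.701). ∠DHM = 97.0° gives HM at -134.60° from the x-axis; with |HM| = 10.3, M = (17.506, -20.035). ∠HMK = 107.0° gives MK at 152.40° from the x-axis; with |MK| = 19.5, K = (0.22484, -11.000). ∠MKV = 139.5° gives KV at 111.90° from the x-axis; with |KV| = 13.8, V = (-4.9224, 1.8037). Then |DV| = |V − D| = 25.032.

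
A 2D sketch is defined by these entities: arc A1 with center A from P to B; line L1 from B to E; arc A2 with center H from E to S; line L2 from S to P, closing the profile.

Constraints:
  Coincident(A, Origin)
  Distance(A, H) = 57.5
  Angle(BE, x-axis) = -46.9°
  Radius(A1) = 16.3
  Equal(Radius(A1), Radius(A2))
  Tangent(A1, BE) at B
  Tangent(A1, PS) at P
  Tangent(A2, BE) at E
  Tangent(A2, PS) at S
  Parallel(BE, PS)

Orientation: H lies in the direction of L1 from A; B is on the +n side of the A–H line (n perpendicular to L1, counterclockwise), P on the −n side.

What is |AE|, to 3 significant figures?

59.8

The slot axis is L1's direction at -46.9°, so u = (cos -46.9°, sin -46.9°) = (0.683, -0.730) and n = (−sin -46.9°, cos -46.9°) = (0.730, 0.683). A is at the origin and H lies 57.5 along u from A, so H = 57.5·u = (39.3, -42.0). Tangency of A1 to both parallel lines with radius 16.3 puts B and P at A ± 16.3·n: B = (11.9, 11.1), P = (-11.9, -11.1). Equal radii place E and S the same way about H: E = H + 16.3·n = (51.2, -30.8), S = H − 16.3·n = (27.4, -53.1). Then |AE| = |E − A| = 59.8.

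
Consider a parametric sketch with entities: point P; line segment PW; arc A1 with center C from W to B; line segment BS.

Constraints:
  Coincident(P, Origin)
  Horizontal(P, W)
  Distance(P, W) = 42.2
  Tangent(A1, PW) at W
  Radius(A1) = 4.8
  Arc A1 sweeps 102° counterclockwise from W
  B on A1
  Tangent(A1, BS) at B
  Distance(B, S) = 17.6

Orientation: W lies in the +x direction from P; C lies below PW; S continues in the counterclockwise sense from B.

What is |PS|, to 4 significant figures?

47.16

P is at the origin; PW is horizontal with |PW| = 42.2 and W on the +x side, so W = (42.20, 0.000). Since A1 is tangent to PW there, CW ⟂ PW, so C = W + (0, -4.8) = (42.20, -4.800). On A1, W sits at bearing 90° from C; a 102° counterclockwise sweep puts B at bearing 192°, so B = C + 4.8·(cos 192°, sin 192°) = (37.50, -5.798). Tangency of A1 to BS means the radius CB is perpendicular to BS, so BS runs along (−sin 192°, cos 192°); with |BS| = 17.6, S = (41.16, -23.01). Then |PS| = |S − P| = 47.16.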